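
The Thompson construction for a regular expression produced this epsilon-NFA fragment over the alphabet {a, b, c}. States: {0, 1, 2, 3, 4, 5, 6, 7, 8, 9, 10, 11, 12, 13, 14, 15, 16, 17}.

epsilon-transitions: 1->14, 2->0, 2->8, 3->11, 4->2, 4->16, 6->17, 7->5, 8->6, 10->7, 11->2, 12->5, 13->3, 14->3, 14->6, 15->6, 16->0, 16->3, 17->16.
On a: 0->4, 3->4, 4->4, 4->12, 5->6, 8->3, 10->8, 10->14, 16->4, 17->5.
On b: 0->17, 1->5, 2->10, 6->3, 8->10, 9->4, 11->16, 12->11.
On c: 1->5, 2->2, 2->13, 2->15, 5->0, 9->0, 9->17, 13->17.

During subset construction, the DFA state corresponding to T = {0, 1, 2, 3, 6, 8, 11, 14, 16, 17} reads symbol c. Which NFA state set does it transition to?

{0, 2, 3, 5, 6, 8, 11, 13, 15, 16, 17}

1 on c → {5}.
2 on c → {2, 13, 15}.
No c-transition from 0, 3, 6, 8, 11, 14, 16, 17.
Union after reading c: {2, 5, 13, 15}.
Now take the epsilon-closure:
From 2 via epsilon: add 0, 8.
From 13 via epsilon: add 3.
From 15 via epsilon: add 6.
From 3 via epsilon: add 11.
From 6 via epsilon: add 17.
From 17 via epsilon: add 16.
No new states can be added; the closed set is {0, 2, 3, 5, 6, 8, 11, 13, 15, 16, 17}.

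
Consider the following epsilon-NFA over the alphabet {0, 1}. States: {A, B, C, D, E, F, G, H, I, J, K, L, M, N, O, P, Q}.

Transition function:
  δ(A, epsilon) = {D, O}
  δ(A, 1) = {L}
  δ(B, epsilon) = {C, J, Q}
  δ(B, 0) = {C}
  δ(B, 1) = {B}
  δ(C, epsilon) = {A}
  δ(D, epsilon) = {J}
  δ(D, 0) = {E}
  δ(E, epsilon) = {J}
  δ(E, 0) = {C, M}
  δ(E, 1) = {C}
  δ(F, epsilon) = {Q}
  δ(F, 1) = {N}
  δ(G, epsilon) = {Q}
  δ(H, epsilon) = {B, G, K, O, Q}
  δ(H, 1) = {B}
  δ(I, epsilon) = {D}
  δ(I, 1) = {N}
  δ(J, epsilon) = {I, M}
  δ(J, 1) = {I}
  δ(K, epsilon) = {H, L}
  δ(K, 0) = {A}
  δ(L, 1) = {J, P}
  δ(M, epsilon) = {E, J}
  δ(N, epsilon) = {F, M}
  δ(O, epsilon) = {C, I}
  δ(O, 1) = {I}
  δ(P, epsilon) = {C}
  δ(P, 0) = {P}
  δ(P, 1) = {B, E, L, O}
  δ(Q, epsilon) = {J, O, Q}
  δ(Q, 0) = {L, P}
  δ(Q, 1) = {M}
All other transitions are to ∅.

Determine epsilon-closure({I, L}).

{D, E, I, J, L, M}

Start with {I, L}.
From I via epsilon: add D.
From D via epsilon: add J.
From J via epsilon: add M.
From M via epsilon: add E.
No new states can be added; the closed set is {D, E, I, J, L, M}.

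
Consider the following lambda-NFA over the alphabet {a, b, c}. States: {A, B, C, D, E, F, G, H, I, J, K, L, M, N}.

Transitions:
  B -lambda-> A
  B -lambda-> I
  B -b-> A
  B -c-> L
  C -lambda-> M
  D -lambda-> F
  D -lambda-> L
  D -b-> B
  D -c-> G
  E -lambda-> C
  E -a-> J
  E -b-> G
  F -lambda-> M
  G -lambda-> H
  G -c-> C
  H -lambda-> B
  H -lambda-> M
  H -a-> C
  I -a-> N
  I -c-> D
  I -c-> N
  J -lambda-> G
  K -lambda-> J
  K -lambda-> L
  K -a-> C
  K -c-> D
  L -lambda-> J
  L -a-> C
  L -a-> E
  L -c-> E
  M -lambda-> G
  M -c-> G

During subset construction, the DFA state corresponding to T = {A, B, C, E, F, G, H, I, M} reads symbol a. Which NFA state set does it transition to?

E on a → {J}.
H on a → {C}.
I on a → {N}.
No a-transition from A, B, C, F, G, M.
Union after reading a: {C, J, N}.
Now take the lambda-closure:
From C via lambda: add M.
From J via lambda: add G.
From G via lambda: add H.
From H via lambda: add B.
From B via lambda: add A, I.
No new states can be added; the closed set is {A, B, C, G, H, I, J, M, N}.

{A, B, C, G, H, I, J, M, N}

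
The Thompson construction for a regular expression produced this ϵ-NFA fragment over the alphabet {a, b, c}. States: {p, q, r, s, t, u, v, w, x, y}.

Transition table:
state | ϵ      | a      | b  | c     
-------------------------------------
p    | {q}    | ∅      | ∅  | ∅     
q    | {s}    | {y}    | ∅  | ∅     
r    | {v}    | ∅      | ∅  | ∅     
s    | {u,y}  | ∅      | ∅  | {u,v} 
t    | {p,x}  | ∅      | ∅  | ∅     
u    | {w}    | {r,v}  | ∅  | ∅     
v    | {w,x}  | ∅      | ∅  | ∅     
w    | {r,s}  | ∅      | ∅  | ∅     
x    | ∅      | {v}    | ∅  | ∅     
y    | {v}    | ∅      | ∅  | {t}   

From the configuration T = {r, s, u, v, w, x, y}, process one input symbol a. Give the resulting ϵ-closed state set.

{r, s, u, v, w, x, y}

u on a → {r, v}.
x on a → {v}.
No a-transition from r, s, v, w, y.
Union after reading a: {r, v}.
Now take the ϵ-closure:
From v via ϵ: add w, x.
From w via ϵ: add s.
From s via ϵ: add u, y.
No new states can be added; the closed set is {r, s, u, v, w, x, y}.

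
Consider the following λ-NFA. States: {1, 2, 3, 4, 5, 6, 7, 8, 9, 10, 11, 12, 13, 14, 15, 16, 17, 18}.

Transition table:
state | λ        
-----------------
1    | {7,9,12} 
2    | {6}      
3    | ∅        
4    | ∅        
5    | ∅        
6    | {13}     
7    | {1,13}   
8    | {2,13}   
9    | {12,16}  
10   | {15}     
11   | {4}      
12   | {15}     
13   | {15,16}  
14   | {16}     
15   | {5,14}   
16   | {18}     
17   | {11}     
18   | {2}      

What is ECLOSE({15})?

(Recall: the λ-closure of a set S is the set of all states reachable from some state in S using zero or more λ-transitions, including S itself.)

{2, 5, 6, 13, 14, 15, 16, 18}

Start with {15}.
From 15 via λ: add 5, 14.
From 14 via λ: add 16.
From 16 via λ: add 18.
From 18 via λ: add 2.
From 2 via λ: add 6.
From 6 via λ: add 13.
No new states can be added; the closed set is {2, 5, 6, 13, 14, 15, 16, 18}.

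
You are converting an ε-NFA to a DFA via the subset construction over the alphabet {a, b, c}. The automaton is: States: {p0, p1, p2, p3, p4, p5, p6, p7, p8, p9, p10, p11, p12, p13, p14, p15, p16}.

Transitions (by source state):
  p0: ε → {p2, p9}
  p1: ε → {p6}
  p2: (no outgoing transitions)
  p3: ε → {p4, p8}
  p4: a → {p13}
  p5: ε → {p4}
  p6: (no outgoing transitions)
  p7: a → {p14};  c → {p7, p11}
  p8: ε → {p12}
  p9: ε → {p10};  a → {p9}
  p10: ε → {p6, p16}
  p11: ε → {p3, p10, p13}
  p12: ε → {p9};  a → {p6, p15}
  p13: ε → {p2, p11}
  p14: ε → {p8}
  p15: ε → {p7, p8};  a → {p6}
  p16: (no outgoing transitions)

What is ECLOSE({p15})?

Start with {p15}.
From p15 via ε: add p7, p8.
From p8 via ε: add p12.
From p12 via ε: add p9.
From p9 via ε: add p10.
From p10 via ε: add p6, p16.
No new states can be added; the closed set is {p6, p7, p8, p9, p10, p12, p15, p16}.

{p6, p7, p8, p9, p10, p12, p15, p16}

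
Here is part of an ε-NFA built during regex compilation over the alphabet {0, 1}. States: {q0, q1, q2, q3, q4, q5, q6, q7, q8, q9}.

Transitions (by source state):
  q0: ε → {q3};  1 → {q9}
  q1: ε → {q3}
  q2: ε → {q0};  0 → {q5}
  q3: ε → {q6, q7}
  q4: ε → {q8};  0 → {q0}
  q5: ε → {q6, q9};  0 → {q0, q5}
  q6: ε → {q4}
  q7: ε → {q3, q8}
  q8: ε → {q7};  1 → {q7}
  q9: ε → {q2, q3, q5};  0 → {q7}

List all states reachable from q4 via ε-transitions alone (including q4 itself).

Start with {q4}.
From q4 via ε: add q8.
From q8 via ε: add q7.
From q7 via ε: add q3.
From q3 via ε: add q6.
No new states can be added; the closed set is {q3, q4, q6, q7, q8}.

{q3, q4, q6, q7, q8}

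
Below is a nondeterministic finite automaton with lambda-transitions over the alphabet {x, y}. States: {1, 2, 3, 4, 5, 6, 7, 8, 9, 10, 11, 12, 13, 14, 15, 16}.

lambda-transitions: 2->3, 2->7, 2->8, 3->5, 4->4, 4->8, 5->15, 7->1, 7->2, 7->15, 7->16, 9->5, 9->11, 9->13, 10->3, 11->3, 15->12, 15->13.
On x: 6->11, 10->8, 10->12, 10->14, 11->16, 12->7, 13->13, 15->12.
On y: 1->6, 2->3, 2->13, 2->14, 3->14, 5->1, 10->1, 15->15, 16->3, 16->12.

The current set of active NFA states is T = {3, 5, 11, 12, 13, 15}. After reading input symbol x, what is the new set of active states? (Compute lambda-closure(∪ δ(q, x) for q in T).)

{1, 2, 3, 5, 7, 8, 12, 13, 15, 16}

11 on x → {16}.
12 on x → {7}.
13 on x → {13}.
15 on x → {12}.
No x-transition from 3, 5.
Union after reading x: {7, 12, 13, 16}.
Now take the lambda-closure:
From 7 via lambda: add 1, 2, 15.
From 2 via lambda: add 3, 8.
From 3 via lambda: add 5.
No new states can be added; the closed set is {1, 2, 3, 5, 7, 8, 12, 13, 15, 16}.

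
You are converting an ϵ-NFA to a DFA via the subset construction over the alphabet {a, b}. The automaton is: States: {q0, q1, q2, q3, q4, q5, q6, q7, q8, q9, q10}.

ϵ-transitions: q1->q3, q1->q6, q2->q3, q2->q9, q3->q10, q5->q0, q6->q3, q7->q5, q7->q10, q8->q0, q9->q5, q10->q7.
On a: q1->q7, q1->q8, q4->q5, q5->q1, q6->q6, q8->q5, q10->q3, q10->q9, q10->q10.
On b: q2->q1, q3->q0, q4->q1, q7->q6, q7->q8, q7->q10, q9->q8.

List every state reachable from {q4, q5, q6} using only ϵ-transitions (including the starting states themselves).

Start with {q4, q5, q6}.
From q5 via ϵ: add q0.
From q6 via ϵ: add q3.
From q3 via ϵ: add q10.
From q10 via ϵ: add q7.
No new states can be added; the closed set is {q0, q3, q4, q5, q6, q7, q10}.

{q0, q3, q4, q5, q6, q7, q10}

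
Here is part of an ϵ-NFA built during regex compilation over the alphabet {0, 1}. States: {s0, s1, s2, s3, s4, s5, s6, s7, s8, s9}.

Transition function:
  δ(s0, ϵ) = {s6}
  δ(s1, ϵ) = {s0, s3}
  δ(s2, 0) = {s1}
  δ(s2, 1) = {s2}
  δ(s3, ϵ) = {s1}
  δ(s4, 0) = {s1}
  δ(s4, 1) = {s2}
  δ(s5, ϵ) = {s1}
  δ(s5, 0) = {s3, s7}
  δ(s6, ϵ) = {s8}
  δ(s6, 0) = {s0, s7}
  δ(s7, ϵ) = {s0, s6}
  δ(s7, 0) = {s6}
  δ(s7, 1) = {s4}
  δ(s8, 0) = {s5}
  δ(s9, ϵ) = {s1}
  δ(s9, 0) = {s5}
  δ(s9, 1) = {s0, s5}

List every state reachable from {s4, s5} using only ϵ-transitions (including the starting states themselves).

Start with {s4, s5}.
From s5 via ϵ: add s1.
From s1 via ϵ: add s0, s3.
From s0 via ϵ: add s6.
From s6 via ϵ: add s8.
No new states can be added; the closed set is {s0, s1, s3, s4, s5, s6, s8}.

{s0, s1, s3, s4, s5, s6, s8}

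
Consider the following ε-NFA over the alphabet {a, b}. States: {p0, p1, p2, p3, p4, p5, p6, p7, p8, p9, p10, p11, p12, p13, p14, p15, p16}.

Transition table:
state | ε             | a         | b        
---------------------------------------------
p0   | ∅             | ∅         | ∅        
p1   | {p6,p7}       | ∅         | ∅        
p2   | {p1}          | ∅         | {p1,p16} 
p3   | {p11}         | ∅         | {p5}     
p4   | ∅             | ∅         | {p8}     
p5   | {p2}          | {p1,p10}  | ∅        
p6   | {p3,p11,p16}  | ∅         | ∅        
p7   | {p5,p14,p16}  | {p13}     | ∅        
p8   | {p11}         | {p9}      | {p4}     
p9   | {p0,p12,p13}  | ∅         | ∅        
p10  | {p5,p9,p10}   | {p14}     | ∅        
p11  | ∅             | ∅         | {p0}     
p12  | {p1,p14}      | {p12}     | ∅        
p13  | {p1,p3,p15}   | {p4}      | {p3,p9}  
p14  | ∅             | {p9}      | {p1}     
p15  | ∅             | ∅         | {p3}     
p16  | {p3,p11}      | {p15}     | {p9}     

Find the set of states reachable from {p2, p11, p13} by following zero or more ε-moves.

{p1, p2, p3, p5, p6, p7, p11, p13, p14, p15, p16}

Start with {p2, p11, p13}.
From p2 via ε: add p1.
From p13 via ε: add p3, p15.
From p1 via ε: add p6, p7.
From p6 via ε: add p16.
From p7 via ε: add p5, p14.
No new states can be added; the closed set is {p1, p2, p3, p5, p6, p7, p11, p13, p14, p15, p16}.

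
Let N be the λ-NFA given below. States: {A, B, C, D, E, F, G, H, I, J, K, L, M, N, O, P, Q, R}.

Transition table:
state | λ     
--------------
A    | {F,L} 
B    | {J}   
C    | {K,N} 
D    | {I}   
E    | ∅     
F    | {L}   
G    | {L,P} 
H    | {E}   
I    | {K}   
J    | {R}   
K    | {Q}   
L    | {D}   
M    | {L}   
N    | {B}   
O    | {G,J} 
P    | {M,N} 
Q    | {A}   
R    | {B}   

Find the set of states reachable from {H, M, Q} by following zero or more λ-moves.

Start with {H, M, Q}.
From H via λ: add E.
From M via λ: add L.
From Q via λ: add A.
From A via λ: add F.
From L via λ: add D.
From D via λ: add I.
From I via λ: add K.
No new states can be added; the closed set is {A, D, E, F, H, I, K, L, M, Q}.

{A, D, E, F, H, I, K, L, M, Q}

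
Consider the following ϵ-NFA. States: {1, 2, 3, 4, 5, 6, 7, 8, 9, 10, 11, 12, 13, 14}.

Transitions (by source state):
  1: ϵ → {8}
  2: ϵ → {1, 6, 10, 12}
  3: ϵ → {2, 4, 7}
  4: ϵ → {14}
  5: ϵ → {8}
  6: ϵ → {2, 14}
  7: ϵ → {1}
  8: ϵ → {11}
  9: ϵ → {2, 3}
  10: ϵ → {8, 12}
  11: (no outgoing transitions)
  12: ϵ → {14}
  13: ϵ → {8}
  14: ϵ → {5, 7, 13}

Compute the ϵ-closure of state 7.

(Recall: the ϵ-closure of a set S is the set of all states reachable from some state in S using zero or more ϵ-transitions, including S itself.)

{1, 7, 8, 11}

Start with {7}.
From 7 via ϵ: add 1.
From 1 via ϵ: add 8.
From 8 via ϵ: add 11.
No new states can be added; the closed set is {1, 7, 8, 11}.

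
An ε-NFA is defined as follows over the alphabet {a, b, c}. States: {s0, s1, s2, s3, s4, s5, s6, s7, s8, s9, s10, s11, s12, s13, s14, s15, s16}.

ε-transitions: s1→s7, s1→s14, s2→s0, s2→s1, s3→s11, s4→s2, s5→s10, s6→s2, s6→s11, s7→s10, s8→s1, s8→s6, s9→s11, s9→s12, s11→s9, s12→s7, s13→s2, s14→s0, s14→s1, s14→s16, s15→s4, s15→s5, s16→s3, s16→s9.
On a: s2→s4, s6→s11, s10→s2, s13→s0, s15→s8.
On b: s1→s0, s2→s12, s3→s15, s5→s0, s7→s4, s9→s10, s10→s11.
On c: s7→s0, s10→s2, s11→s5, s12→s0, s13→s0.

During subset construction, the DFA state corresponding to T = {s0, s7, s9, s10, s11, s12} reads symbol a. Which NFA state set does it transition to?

s10 on a → {s2}.
No a-transition from s0, s7, s9, s11, s12.
Union after reading a: {s2}.
Now take the ε-closure:
From s2 via ε: add s0, s1.
From s1 via ε: add s7, s14.
From s7 via ε: add s10.
From s14 via ε: add s16.
From s16 via ε: add s3, s9.
From s3 via ε: add s11.
From s9 via ε: add s12.
No new states can be added; the closed set is {s0, s1, s2, s3, s7, s9, s10, s11, s12, s14, s16}.

{s0, s1, s2, s3, s7, s9, s10, s11, s12, s14, s16}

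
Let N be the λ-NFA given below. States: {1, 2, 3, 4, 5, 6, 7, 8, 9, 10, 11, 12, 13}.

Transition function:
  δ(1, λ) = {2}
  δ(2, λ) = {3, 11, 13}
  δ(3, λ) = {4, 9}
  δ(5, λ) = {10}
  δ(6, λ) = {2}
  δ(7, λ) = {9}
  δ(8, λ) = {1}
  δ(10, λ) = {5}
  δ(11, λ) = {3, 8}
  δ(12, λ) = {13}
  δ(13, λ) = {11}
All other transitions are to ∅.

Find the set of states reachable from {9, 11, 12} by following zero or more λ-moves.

{1, 2, 3, 4, 8, 9, 11, 12, 13}

Start with {9, 11, 12}.
From 11 via λ: add 3, 8.
From 12 via λ: add 13.
From 3 via λ: add 4.
From 8 via λ: add 1.
From 1 via λ: add 2.
No new states can be added; the closed set is {1, 2, 3, 4, 8, 9, 11, 12, 13}.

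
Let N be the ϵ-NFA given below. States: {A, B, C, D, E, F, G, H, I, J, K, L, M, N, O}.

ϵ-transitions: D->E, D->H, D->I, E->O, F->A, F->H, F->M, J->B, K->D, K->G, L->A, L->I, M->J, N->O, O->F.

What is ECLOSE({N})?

{A, B, F, H, J, M, N, O}

Start with {N}.
From N via ϵ: add O.
From O via ϵ: add F.
From F via ϵ: add A, H, M.
From M via ϵ: add J.
From J via ϵ: add B.
No new states can be added; the closed set is {A, B, F, H, J, M, N, O}.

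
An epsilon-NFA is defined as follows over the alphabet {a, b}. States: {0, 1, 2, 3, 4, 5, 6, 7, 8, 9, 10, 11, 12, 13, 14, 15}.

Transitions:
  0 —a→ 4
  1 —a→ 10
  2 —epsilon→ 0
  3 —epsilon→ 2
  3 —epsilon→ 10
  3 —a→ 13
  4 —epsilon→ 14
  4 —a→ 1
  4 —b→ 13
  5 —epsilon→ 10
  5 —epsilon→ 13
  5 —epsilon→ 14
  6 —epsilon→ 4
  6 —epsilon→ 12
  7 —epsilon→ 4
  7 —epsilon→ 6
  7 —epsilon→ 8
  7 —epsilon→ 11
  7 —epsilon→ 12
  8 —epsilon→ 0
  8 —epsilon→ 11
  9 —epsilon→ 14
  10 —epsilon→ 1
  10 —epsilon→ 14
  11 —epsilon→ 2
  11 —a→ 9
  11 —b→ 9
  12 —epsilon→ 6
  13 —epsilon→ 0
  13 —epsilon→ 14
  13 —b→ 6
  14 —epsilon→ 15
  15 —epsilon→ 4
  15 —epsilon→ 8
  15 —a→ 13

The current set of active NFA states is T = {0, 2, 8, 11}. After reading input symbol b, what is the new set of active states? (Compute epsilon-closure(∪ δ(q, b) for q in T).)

{0, 2, 4, 8, 9, 11, 14, 15}

11 on b → {9}.
No b-transition from 0, 2, 8.
Union after reading b: {9}.
Now take the epsilon-closure:
From 9 via epsilon: add 14.
From 14 via epsilon: add 15.
From 15 via epsilon: add 4, 8.
From 8 via epsilon: add 0, 11.
From 11 via epsilon: add 2.
No new states can be added; the closed set is {0, 2, 4, 8, 9, 11, 14, 15}.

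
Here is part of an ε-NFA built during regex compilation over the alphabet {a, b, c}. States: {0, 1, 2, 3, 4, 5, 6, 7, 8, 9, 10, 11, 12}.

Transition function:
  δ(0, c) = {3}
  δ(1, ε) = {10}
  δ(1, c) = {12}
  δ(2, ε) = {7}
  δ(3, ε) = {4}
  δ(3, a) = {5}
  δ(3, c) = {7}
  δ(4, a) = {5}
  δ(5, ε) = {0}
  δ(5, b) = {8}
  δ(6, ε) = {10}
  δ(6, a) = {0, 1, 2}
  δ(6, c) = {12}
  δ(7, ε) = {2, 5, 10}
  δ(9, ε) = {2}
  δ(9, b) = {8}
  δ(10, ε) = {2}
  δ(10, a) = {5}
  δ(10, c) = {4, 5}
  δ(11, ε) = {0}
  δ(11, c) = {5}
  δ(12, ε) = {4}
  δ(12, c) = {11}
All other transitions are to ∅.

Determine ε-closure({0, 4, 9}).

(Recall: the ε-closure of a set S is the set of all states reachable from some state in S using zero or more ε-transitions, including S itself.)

{0, 2, 4, 5, 7, 9, 10}

Start with {0, 4, 9}.
From 9 via ε: add 2.
From 2 via ε: add 7.
From 7 via ε: add 5, 10.
No new states can be added; the closed set is {0, 2, 4, 5, 7, 9, 10}.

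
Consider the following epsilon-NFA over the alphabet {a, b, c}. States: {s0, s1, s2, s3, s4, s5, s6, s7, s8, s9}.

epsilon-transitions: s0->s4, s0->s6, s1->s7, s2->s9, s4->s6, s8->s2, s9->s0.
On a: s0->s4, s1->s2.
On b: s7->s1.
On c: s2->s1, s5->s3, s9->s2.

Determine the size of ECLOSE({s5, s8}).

Start with {s5, s8}.
From s8 via epsilon: add s2.
From s2 via epsilon: add s9.
From s9 via epsilon: add s0.
From s0 via epsilon: add s4, s6.
epsilon-closure = {s0, s2, s4, s5, s6, s8, s9}, which has 7 states.

7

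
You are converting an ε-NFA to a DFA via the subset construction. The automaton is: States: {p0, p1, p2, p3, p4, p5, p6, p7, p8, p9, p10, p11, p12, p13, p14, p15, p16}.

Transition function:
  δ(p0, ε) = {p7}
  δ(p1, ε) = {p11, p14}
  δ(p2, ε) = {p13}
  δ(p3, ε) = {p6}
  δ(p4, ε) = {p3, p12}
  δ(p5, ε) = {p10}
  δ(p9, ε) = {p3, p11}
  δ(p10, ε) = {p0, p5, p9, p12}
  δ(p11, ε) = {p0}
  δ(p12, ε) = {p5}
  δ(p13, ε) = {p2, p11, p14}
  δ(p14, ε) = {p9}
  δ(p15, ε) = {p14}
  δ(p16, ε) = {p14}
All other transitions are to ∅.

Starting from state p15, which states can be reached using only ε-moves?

{p0, p3, p6, p7, p9, p11, p14, p15}

Start with {p15}.
From p15 via ε: add p14.
From p14 via ε: add p9.
From p9 via ε: add p3, p11.
From p3 via ε: add p6.
From p11 via ε: add p0.
From p0 via ε: add p7.
No new states can be added; the closed set is {p0, p3, p6, p7, p9, p11, p14, p15}.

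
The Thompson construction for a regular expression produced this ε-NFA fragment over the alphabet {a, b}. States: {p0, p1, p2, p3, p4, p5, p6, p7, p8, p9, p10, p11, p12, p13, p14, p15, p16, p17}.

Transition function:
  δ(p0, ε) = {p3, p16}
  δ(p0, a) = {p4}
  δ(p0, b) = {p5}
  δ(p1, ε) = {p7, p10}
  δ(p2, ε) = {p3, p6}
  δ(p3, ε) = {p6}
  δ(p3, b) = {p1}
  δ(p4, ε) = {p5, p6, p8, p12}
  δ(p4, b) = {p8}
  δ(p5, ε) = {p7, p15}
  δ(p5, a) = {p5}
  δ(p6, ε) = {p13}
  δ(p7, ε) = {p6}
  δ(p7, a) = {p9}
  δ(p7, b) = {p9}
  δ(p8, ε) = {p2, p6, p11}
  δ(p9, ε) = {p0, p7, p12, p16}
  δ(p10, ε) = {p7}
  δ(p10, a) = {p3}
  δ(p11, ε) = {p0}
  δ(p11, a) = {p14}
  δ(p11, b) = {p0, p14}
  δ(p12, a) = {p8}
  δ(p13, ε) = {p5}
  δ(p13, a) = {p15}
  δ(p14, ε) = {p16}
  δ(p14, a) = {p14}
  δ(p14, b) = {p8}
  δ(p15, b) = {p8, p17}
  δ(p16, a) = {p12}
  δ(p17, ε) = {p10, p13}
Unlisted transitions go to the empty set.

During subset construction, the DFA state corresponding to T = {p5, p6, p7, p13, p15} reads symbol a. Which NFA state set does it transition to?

{p0, p3, p5, p6, p7, p9, p12, p13, p15, p16}

p5 on a → {p5}.
p7 on a → {p9}.
p13 on a → {p15}.
No a-transition from p6, p15.
Union after reading a: {p5, p9, p15}.
Now take the ε-closure:
From p5 via ε: add p7.
From p9 via ε: add p0, p12, p16.
From p0 via ε: add p3.
From p7 via ε: add p6.
From p6 via ε: add p13.
No new states can be added; the closed set is {p0, p3, p5, p6, p7, p9, p12, p13, p15, p16}.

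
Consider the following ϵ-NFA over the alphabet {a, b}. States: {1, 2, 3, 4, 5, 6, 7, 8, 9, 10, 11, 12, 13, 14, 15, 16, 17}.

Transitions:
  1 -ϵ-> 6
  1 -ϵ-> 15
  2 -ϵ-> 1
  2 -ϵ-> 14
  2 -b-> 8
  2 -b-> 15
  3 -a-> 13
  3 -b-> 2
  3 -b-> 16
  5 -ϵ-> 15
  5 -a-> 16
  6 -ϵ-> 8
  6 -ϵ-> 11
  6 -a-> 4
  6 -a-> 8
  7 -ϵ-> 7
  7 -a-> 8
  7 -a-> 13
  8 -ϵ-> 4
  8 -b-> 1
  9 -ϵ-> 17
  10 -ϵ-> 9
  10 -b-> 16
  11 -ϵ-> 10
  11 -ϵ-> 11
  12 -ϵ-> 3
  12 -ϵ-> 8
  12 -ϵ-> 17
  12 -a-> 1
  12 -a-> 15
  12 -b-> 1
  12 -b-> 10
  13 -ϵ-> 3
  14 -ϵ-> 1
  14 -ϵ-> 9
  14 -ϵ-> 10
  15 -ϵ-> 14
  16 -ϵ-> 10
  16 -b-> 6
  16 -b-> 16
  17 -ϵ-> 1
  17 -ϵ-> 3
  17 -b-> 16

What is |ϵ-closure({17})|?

11

Start with {17}.
From 17 via ϵ: add 1, 3.
From 1 via ϵ: add 6, 15.
From 6 via ϵ: add 8, 11.
From 15 via ϵ: add 14.
From 8 via ϵ: add 4.
From 11 via ϵ: add 10.
From 14 via ϵ: add 9.
ϵ-closure = {1, 3, 4, 6, 8, 9, 10, 11, 14, 15, 17}, which has 11 states.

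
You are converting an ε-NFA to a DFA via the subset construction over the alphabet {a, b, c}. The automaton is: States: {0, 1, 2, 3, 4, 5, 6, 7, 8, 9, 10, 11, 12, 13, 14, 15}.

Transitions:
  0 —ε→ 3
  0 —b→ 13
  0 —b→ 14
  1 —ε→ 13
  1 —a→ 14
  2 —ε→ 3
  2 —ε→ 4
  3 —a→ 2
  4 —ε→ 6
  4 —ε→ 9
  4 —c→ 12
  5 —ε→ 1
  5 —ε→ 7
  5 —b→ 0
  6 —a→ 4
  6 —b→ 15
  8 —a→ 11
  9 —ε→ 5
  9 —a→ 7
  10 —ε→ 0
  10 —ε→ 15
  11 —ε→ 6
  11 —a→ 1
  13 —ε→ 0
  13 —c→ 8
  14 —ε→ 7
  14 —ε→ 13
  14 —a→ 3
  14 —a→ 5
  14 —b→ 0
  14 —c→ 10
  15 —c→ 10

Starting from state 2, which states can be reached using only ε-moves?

Start with {2}.
From 2 via ε: add 3, 4.
From 4 via ε: add 6, 9.
From 9 via ε: add 5.
From 5 via ε: add 1, 7.
From 1 via ε: add 13.
From 13 via ε: add 0.
No new states can be added; the closed set is {0, 1, 2, 3, 4, 5, 6, 7, 9, 13}.

{0, 1, 2, 3, 4, 5, 6, 7, 9, 13}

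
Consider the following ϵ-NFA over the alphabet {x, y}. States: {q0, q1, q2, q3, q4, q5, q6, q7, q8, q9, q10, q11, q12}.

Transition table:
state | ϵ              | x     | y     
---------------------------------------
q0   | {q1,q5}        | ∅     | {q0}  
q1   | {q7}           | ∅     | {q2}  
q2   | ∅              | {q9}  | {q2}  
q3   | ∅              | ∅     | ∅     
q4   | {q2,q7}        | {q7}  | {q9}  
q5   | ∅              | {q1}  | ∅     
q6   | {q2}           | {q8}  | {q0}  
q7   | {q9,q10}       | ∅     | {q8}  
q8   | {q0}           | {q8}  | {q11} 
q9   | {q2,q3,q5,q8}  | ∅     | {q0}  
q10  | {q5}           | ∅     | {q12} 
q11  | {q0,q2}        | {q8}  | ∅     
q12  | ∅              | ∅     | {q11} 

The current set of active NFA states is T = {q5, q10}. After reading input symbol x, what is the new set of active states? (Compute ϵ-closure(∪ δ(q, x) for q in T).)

q5 on x → {q1}.
No x-transition from q10.
Union after reading x: {q1}.
Now take the ϵ-closure:
From q1 via ϵ: add q7.
From q7 via ϵ: add q9, q10.
From q9 via ϵ: add q2, q3, q5, q8.
From q8 via ϵ: add q0.
No new states can be added; the closed set is {q0, q1, q2, q3, q5, q7, q8, q9, q10}.

{q0, q1, q2, q3, q5, q7, q8, q9, q10}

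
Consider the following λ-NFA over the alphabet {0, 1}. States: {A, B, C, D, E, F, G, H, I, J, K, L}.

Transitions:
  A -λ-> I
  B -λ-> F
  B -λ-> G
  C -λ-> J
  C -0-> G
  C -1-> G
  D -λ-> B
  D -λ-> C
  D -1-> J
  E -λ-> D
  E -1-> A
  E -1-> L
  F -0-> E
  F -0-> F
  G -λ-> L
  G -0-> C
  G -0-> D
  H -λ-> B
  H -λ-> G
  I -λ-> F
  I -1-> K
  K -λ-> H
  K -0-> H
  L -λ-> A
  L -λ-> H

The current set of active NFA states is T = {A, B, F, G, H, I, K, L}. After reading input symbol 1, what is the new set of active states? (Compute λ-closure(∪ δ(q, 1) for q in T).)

I on 1 → {K}.
No 1-transition from A, B, F, G, H, K, L.
Union after reading 1: {K}.
Now take the λ-closure:
From K via λ: add H.
From H via λ: add B, G.
From B via λ: add F.
From G via λ: add L.
From L via λ: add A.
From A via λ: add I.
No new states can be added; the closed set is {A, B, F, G, H, I, K, L}.

{A, B, F, G, H, I, K, L}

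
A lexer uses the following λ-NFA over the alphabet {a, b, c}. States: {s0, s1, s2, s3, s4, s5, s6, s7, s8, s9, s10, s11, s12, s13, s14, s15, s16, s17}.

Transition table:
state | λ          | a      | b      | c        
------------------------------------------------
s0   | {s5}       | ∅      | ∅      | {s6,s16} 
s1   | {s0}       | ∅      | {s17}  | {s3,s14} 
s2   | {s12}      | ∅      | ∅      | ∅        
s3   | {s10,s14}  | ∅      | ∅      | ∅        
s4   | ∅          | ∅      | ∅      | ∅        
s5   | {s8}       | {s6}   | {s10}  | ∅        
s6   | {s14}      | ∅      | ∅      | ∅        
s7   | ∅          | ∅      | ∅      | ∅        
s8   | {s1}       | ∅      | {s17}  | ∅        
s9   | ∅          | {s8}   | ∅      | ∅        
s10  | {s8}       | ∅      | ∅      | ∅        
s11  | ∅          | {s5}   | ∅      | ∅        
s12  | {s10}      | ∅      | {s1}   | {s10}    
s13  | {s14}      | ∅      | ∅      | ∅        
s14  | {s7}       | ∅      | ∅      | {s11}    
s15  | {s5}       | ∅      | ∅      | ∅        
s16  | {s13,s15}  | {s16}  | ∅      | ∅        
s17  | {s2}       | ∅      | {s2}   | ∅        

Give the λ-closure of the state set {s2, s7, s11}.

{s0, s1, s2, s5, s7, s8, s10, s11, s12}

Start with {s2, s7, s11}.
From s2 via λ: add s12.
From s12 via λ: add s10.
From s10 via λ: add s8.
From s8 via λ: add s1.
From s1 via λ: add s0.
From s0 via λ: add s5.
No new states can be added; the closed set is {s0, s1, s2, s5, s7, s8, s10, s11, s12}.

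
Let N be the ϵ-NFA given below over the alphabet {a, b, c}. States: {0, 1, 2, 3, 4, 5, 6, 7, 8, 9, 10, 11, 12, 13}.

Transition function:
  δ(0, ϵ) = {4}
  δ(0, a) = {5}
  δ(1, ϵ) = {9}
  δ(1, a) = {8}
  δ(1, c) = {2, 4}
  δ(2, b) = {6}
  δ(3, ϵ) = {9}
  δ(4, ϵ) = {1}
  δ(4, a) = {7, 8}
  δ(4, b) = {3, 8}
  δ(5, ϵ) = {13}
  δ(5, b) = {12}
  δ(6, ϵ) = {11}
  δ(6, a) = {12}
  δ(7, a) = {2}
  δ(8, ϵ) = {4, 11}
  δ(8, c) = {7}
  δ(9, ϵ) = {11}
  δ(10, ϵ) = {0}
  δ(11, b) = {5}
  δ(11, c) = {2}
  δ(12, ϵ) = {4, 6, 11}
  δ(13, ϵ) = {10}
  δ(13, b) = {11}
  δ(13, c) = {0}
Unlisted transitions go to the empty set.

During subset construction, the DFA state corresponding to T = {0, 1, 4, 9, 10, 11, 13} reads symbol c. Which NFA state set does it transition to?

{0, 1, 2, 4, 9, 11}

1 on c → {2, 4}.
11 on c → {2}.
13 on c → {0}.
No c-transition from 0, 4, 9, 10.
Union after reading c: {0, 2, 4}.
Now take the ϵ-closure:
From 4 via ϵ: add 1.
From 1 via ϵ: add 9.
From 9 via ϵ: add 11.
No new states can be added; the closed set is {0, 1, 2, 4, 9, 11}.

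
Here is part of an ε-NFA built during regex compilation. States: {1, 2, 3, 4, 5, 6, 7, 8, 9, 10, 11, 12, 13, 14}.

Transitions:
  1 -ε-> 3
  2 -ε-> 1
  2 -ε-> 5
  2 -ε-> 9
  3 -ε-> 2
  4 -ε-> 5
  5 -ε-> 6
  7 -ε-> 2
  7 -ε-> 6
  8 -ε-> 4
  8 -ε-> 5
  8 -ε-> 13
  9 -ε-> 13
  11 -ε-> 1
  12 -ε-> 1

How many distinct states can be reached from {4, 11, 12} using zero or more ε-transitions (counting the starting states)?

Start with {4, 11, 12}.
From 4 via ε: add 5.
From 11 via ε: add 1.
From 1 via ε: add 3.
From 5 via ε: add 6.
From 3 via ε: add 2.
From 2 via ε: add 9.
From 9 via ε: add 13.
ε-closure = {1, 2, 3, 4, 5, 6, 9, 11, 12, 13}, which has 10 states.

10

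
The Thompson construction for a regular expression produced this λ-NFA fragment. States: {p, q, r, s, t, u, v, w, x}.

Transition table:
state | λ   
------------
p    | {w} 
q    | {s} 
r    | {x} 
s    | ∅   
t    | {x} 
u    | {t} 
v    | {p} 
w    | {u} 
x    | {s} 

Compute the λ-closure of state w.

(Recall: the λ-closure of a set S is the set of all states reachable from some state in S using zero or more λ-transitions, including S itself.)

{s, t, u, w, x}

Start with {w}.
From w via λ: add u.
From u via λ: add t.
From t via λ: add x.
From x via λ: add s.
No new states can be added; the closed set is {s, t, u, w, x}.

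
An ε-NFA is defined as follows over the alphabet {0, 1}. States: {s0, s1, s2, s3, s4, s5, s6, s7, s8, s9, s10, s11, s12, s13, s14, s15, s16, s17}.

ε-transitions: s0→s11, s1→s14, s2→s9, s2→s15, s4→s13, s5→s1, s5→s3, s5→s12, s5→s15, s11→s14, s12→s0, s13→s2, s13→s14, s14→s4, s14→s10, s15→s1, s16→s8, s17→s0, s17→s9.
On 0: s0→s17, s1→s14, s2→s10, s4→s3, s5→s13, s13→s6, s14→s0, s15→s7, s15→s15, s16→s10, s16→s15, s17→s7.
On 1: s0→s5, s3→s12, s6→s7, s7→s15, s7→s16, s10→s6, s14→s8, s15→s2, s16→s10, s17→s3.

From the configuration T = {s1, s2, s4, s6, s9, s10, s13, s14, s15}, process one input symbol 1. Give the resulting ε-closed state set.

s6 on 1 → {s7}.
s10 on 1 → {s6}.
s14 on 1 → {s8}.
s15 on 1 → {s2}.
No 1-transition from s1, s2, s4, s9, s13.
Union after reading 1: {s2, s6, s7, s8}.
Now take the ε-closure:
From s2 via ε: add s9, s15.
From s15 via ε: add s1.
From s1 via ε: add s14.
From s14 via ε: add s4, s10.
From s4 via ε: add s13.
No new states can be added; the closed set is {s1, s2, s4, s6, s7, s8, s9, s10, s13, s14, s15}.

{s1, s2, s4, s6, s7, s8, s9, s10, s13, s14, s15}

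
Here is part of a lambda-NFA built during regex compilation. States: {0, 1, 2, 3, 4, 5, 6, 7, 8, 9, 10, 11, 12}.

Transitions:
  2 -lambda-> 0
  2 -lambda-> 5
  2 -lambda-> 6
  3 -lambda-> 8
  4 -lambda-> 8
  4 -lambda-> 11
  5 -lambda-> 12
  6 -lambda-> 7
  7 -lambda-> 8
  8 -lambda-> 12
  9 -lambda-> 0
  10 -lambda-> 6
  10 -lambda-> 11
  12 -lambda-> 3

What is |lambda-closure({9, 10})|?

9

Start with {9, 10}.
From 9 via lambda: add 0.
From 10 via lambda: add 6, 11.
From 6 via lambda: add 7.
From 7 via lambda: add 8.
From 8 via lambda: add 12.
From 12 via lambda: add 3.
lambda-closure = {0, 3, 6, 7, 8, 9, 10, 11, 12}, which has 9 states.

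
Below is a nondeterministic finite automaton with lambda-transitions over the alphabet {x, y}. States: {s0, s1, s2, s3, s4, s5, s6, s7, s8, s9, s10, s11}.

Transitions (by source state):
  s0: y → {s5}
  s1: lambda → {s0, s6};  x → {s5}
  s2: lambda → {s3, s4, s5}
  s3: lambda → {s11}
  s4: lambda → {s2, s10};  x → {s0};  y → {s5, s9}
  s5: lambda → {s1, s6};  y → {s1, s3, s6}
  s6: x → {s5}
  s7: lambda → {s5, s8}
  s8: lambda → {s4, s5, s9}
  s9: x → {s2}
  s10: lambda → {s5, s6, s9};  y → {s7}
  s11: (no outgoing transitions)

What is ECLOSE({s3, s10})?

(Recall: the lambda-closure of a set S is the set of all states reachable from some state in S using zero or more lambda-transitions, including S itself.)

Start with {s3, s10}.
From s3 via lambda: add s11.
From s10 via lambda: add s5, s6, s9.
From s5 via lambda: add s1.
From s1 via lambda: add s0.
No new states can be added; the closed set is {s0, s1, s3, s5, s6, s9, s10, s11}.

{s0, s1, s3, s5, s6, s9, s10, s11}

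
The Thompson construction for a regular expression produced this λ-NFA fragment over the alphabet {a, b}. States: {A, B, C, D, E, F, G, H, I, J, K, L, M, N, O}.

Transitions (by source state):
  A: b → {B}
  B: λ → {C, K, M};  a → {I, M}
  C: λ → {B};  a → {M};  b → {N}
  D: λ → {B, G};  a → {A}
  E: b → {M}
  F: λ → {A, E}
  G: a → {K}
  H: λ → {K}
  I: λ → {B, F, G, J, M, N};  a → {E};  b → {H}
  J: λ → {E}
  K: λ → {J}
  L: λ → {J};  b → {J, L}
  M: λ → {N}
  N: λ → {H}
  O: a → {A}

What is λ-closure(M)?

Start with {M}.
From M via λ: add N.
From N via λ: add H.
From H via λ: add K.
From K via λ: add J.
From J via λ: add E.
No new states can be added; the closed set is {E, H, J, K, M, N}.

{E, H, J, K, M, N}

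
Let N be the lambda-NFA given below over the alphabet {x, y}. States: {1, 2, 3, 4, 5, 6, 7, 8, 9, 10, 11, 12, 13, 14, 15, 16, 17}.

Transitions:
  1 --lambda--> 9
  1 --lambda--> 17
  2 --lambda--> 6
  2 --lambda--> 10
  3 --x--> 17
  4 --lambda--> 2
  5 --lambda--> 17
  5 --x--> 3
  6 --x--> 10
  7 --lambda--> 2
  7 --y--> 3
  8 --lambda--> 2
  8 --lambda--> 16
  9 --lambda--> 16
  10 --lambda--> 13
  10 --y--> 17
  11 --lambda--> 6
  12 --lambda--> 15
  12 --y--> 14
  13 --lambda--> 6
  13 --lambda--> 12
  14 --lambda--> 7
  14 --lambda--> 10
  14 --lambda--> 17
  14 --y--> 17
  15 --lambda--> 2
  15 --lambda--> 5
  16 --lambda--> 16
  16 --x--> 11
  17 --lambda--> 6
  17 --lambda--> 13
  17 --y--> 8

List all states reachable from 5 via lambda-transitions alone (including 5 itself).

Start with {5}.
From 5 via lambda: add 17.
From 17 via lambda: add 6, 13.
From 13 via lambda: add 12.
From 12 via lambda: add 15.
From 15 via lambda: add 2.
From 2 via lambda: add 10.
No new states can be added; the closed set is {2, 5, 6, 10, 12, 13, 15, 17}.

{2, 5, 6, 10, 12, 13, 15, 17}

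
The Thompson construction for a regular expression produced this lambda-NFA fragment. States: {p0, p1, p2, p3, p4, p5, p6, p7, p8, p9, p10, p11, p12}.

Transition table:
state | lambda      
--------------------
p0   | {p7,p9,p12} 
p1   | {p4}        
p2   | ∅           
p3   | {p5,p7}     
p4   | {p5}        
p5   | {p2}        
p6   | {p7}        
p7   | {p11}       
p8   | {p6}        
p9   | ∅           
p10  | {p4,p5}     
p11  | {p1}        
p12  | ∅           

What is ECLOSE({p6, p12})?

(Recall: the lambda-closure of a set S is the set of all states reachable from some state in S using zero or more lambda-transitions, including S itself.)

Start with {p6, p12}.
From p6 via lambda: add p7.
From p7 via lambda: add p11.
From p11 via lambda: add p1.
From p1 via lambda: add p4.
From p4 via lambda: add p5.
From p5 via lambda: add p2.
No new states can be added; the closed set is {p1, p2, p4, p5, p6, p7, p11, p12}.

{p1, p2, p4, p5, p6, p7, p11, p12}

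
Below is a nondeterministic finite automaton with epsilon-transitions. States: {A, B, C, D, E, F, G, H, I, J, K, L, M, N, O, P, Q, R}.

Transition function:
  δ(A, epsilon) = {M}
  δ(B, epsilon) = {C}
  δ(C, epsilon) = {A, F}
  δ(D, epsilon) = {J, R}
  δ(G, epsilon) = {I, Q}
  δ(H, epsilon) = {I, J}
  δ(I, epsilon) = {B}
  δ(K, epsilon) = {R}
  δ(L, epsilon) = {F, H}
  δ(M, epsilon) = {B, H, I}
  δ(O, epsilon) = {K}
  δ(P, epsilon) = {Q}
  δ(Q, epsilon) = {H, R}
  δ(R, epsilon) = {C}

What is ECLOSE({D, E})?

{A, B, C, D, E, F, H, I, J, M, R}

Start with {D, E}.
From D via epsilon: add J, R.
From R via epsilon: add C.
From C via epsilon: add A, F.
From A via epsilon: add M.
From M via epsilon: add B, H, I.
No new states can be added; the closed set is {A, B, C, D, E, F, H, I, J, M, R}.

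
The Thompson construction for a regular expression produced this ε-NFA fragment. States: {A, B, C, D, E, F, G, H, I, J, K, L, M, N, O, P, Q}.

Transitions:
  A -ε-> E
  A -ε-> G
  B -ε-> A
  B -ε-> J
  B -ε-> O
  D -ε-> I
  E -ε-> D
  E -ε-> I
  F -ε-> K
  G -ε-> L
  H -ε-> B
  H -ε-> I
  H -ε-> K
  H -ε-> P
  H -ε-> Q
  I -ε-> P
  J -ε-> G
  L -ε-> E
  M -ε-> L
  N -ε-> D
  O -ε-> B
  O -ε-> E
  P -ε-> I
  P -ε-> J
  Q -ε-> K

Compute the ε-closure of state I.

{D, E, G, I, J, L, P}

Start with {I}.
From I via ε: add P.
From P via ε: add J.
From J via ε: add G.
From G via ε: add L.
From L via ε: add E.
From E via ε: add D.
No new states can be added; the closed set is {D, E, G, I, J, L, P}.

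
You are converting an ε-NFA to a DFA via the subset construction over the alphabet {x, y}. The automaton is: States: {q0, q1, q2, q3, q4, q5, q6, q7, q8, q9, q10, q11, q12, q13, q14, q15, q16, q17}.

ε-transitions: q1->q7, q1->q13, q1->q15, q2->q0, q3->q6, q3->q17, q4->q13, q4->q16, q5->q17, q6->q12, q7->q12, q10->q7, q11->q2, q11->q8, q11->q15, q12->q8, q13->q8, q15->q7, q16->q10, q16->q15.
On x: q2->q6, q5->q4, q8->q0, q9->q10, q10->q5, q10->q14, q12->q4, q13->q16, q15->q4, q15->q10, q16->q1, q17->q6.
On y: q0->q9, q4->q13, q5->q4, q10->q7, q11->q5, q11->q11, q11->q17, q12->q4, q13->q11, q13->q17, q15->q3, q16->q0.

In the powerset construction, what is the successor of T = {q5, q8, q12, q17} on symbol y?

{q4, q7, q8, q10, q12, q13, q15, q16}

q5 on y → {q4}.
q12 on y → {q4}.
No y-transition from q8, q17.
Union after reading y: {q4}.
Now take the ε-closure:
From q4 via ε: add q13, q16.
From q13 via ε: add q8.
From q16 via ε: add q10, q15.
From q10 via ε: add q7.
From q7 via ε: add q12.
No new states can be added; the closed set is {q4, q7, q8, q10, q12, q13, q15, q16}.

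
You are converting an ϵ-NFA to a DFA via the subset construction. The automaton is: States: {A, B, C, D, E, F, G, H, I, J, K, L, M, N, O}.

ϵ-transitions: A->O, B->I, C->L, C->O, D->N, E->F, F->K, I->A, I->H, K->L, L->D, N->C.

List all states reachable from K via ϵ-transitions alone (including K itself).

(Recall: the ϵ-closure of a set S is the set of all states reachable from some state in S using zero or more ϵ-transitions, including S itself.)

{C, D, K, L, N, O}

Start with {K}.
From K via ϵ: add L.
From L via ϵ: add D.
From D via ϵ: add N.
From N via ϵ: add C.
From C via ϵ: add O.
No new states can be added; the closed set is {C, D, K, L, N, O}.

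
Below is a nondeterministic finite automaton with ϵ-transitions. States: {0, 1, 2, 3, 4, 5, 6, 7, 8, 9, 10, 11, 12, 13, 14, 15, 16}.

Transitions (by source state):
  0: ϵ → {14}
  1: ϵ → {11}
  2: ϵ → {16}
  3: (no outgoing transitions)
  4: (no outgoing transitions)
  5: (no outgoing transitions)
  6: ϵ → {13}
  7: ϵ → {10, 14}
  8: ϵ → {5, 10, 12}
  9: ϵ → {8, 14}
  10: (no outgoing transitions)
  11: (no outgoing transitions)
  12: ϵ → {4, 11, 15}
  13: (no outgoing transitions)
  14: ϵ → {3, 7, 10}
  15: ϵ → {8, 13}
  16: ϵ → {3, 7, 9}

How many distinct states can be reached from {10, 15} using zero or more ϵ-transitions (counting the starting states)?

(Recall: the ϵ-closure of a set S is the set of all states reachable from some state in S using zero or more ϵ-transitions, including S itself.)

Start with {10, 15}.
From 15 via ϵ: add 8, 13.
From 8 via ϵ: add 5, 12.
From 12 via ϵ: add 4, 11.
ϵ-closure = {4, 5, 8, 10, 11, 12, 13, 15}, which has 8 states.

8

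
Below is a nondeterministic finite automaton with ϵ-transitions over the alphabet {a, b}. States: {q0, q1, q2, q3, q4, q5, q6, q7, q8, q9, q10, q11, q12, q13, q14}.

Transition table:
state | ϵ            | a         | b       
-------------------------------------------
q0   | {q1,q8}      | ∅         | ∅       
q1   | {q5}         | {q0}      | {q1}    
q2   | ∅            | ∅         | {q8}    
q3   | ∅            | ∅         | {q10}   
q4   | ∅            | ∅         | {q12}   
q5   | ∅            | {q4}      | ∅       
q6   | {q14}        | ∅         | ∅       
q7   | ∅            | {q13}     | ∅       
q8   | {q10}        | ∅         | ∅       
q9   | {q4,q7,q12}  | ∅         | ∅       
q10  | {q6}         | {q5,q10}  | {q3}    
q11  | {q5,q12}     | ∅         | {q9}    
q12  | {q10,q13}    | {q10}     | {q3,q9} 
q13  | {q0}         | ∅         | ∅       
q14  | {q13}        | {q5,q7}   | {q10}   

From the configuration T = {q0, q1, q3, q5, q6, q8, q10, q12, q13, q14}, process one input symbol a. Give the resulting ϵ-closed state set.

q1 on a → {q0}.
q5 on a → {q4}.
q10 on a → {q5, q10}.
q12 on a → {q10}.
q14 on a → {q5, q7}.
No a-transition from q0, q3, q6, q8, q13.
Union after reading a: {q0, q4, q5, q7, q10}.
Now take the ϵ-closure:
From q0 via ϵ: add q1, q8.
From q10 via ϵ: add q6.
From q6 via ϵ: add q14.
From q14 via ϵ: add q13.
No new states can be added; the closed set is {q0, q1, q4, q5, q6, q7, q8, q10, q13, q14}.

{q0, q1, q4, q5, q6, q7, q8, q10, q13, q14}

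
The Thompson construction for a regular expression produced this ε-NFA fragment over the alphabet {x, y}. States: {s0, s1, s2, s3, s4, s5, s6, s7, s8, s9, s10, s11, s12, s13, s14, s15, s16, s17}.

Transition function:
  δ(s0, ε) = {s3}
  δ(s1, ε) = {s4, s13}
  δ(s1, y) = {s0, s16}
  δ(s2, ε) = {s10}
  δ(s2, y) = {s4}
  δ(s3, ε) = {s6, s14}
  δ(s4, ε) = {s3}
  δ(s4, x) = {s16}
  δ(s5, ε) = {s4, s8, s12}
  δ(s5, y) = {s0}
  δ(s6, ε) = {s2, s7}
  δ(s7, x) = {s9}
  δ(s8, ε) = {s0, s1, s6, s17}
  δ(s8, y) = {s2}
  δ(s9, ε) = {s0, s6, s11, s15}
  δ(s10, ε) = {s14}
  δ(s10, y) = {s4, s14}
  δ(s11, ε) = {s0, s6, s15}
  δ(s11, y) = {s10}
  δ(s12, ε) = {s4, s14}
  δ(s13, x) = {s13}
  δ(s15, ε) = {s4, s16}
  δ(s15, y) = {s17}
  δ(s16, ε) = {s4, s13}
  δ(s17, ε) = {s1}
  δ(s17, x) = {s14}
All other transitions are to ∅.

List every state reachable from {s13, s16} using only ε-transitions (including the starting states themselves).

Start with {s13, s16}.
From s16 via ε: add s4.
From s4 via ε: add s3.
From s3 via ε: add s6, s14.
From s6 via ε: add s2, s7.
From s2 via ε: add s10.
No new states can be added; the closed set is {s2, s3, s4, s6, s7, s10, s13, s14, s16}.

{s2, s3, s4, s6, s7, s10, s13, s14, s16}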